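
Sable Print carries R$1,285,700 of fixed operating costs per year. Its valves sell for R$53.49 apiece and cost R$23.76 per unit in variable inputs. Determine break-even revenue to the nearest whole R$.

R$2,313,222

Contribution margin per unit = R$53.49 − R$23.76 = R$29.73, a CM ratio of R$29.73 ÷ R$53.49 = 0.5558.
Break-even sales = FC ÷ CM ratio = R$1,285,700 × R$53.49 / R$29.73 = R$2,313,222.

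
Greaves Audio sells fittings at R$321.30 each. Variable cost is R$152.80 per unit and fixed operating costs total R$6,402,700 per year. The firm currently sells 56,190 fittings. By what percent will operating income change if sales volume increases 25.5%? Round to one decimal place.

Contribution at this volume is 56,190 × R$168.50 = R$9,468,015.00.
EBIT = R$9,468,015.00 − R$6,402,700 = R$3,065,315.00.
DOL = contribution ÷ EBIT = R$9,468,015.00 ÷ R$3,065,315.00 = 3.0888.
Operating income changes by 3.0888 × +25.5% = +78.8%.

+78.8%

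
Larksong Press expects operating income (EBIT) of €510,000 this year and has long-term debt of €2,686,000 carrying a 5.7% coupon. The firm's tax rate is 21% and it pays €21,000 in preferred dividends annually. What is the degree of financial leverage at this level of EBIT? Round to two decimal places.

1.54

Interest = €153,102.00.
Pre-tax preferred-dividend burden = €21,000 ÷ (1 − 0.21) = €26,582.28.
DFL = EBIT ÷ [EBIT − I − D_p/(1−t)] = €510,000 ÷ [€510,000 − €153,102.00 − €26,582.28] = €510,000 ÷ €330,315.72 = 1.5440.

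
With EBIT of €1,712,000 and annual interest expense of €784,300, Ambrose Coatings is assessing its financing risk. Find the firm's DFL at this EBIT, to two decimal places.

Interest = €784,300.00.
DFL = EBIT ÷ (EBIT − I) = €1,712,000 ÷ (€1,712,000 − €784,300.00) = €1,712,000 ÷ €927,700.00 = 1.8454.

1.85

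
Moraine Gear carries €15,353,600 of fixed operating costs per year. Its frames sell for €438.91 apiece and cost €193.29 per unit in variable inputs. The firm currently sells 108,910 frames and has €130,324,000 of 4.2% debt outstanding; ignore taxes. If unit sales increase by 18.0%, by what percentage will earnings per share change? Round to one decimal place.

At 108,910 units, contribution = 108,910 × €245.62 = €26,750,474.20.
Subtracting fixed costs: EBIT = €26,750,474.20 − €15,353,600 = €11,396,874.20.
After interest of €5,473,608.00, pre-tax earnings = €5,923,266.20.
DCL = total CM / (EBIT − I) = €26,750,474.20 / €5,923,266.20 = 4.5162.
EPS therefore changes by 4.5162 × (+18.0%) = +81.3%.

+81.3%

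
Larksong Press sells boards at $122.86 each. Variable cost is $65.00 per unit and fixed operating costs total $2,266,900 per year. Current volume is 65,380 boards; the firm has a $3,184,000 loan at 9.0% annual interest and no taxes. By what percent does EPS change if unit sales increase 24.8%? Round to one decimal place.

+76.3%

At 65,380 units, contribution = 65,380 × $57.86 = $3,782,886.80.
Operating income = contribution − fixed costs = $3,782,886.80 − $2,266,900 = $1,515,986.80.
After interest of $286,560.00, pre-tax earnings = $1,229,426.80.
Degree of combined leverage = contribution ÷ (EBIT − I) = $3,782,886.80 ÷ $1,229,426.80 = 3.0770.
EPS therefore changes by 3.0770 × (+24.8%) = +76.3%.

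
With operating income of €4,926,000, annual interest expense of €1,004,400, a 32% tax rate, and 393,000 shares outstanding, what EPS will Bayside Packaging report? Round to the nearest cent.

€6.79

Pre-tax income = €4,926,000 − €1,004,400.00 = €3,921,600.00.
After tax at 32%: net income = €3,921,600.00 × 0.68 = €2,666,688.00.
Per share: €2,666,688.00 / 393,000 shares = €6.79.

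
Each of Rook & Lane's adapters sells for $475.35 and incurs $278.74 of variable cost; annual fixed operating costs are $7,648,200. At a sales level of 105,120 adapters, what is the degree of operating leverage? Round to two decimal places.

1.59

At 105,120 units, contribution = 105,120 × $196.61 = $20,667,643.20.
EBIT = $20,667,643.20 − $7,648,200 = $13,019,443.20.
Degree of operating leverage = $20,667,643.20 / $13,019,443.20 = 1.5874.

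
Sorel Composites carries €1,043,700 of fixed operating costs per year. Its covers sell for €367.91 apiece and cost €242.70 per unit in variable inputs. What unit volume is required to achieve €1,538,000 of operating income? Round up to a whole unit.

20,619 covers

Each unit contributes €367.91 − €242.70 = €125.21.
Need Q such that Q × €125.21 − €1,043,700 = €1,538,000, i.e. Q = €2,581,700 / €125.21 = 20,618.96 → 20,619.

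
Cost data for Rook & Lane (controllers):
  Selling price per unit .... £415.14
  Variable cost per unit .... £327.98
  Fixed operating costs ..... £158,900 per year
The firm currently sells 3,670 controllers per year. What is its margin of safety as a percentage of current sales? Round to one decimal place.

50.3%

Contribution margin per unit = £415.14 − £327.98 = £87.16. Break-even units = £158,900 ÷ £87.16 = 1,823.08; break-even revenue = 1,823.08 × £415.14 = £756,835.08.
Current sales = 3,670 × £415.14 = £1,523,563.80.
Margin of safety = (£1,523,563.80 − £756,835.08) ÷ £1,523,563.80 = 50.3%.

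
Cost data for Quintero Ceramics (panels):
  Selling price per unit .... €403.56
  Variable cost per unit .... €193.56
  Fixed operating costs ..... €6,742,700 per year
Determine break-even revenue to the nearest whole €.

€12,957,543

Contribution margin per unit = €403.56 − €193.56 = €210.00, a CM ratio of €210.00 ÷ €403.56 = 0.5204.
Break-even sales = FC ÷ CM ratio = €6,742,700 × €403.56 / €210.00 = €12,957,543.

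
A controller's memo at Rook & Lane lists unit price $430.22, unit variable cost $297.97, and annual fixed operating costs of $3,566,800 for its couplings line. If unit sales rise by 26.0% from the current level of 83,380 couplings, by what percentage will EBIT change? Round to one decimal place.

Total contribution margin = 83,380 × $132.25 = $11,027,005.00.
EBIT = $11,027,005.00 − $3,566,800 = $7,460,205.00.
Degree of operating leverage = $11,027,005.00 / $7,460,205.00 = 1.4781.
%ΔEBIT = DOL × %ΔSales = 1.4781 × +26.0% = +38.4%.

+38.4%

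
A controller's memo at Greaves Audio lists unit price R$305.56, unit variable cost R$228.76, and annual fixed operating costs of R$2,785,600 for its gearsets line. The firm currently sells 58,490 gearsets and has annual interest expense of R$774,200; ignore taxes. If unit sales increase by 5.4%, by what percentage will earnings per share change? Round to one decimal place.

Contribution at this volume is 58,490 × R$76.80 = R$4,492,032.00.
EBIT = R$4,492,032.00 − R$2,785,600 = R$1,706,432.00.
Interest = R$774,200.00, so EBIT − I = R$932,232.00.
Degree of combined leverage = contribution ÷ (EBIT − I) = R$4,492,032.00 ÷ R$932,232.00 = 4.8186.
%ΔEPS = DCL × %ΔSales = 4.8186 × +5.4% = +26.0%.

+26.0%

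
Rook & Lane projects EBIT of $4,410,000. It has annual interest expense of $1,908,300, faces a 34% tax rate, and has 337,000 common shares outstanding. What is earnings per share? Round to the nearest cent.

$4.90

Pre-tax income = $4,410,000 − $1,908,300.00 = $2,501,700.00.
After tax at 34%: net income = $2,501,700.00 × 0.66 = $1,651,122.00.
EPS = $1,651,122.00 ÷ 337,000 = $4.90.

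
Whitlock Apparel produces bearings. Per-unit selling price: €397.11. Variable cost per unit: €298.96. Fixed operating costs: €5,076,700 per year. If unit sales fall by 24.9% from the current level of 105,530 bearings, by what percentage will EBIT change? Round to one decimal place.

At 105,530 units, contribution = 105,530 × €98.15 = €10,357,769.50.
Operating income = contribution − fixed costs = €10,357,769.50 − €5,076,700 = €5,281,069.50.
So DOL = total CM / EBIT = €10,357,769.50 / €5,281,069.50 = 1.9613.
So EBIT moves 1.9613 × (-24.9%) = -48.8%.

-48.8%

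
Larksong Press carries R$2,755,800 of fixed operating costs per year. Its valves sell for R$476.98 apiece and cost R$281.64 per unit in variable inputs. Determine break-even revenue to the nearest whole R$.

CM per unit = R$476.98 − R$281.64 = R$195.34; CM ratio = R$195.34 / R$476.98 = 0.4095.
Break-even sales = FC ÷ CM ratio = R$2,755,800 × R$476.98 / R$195.34 = R$6,729,095.

R$6,729,095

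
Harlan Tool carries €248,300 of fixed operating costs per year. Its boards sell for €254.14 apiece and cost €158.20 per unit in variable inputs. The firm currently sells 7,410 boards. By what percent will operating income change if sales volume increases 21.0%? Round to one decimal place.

At 7,410 units, contribution = 7,410 × €95.94 = €710,915.40.
Operating income = contribution − fixed costs = €710,915.40 − €248,300 = €462,615.40.
So DOL = total CM / EBIT = €710,915.40 / €462,615.40 = 1.5367.
%ΔEBIT = DOL × %ΔSales = 1.5367 × +21.0% = +32.3%.

+32.3%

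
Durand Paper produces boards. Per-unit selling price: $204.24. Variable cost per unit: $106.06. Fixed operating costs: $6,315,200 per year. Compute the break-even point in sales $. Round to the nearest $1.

CM per unit = $204.24 − $106.06 = $98.18; CM ratio = $98.18 / $204.24 = 0.4807.
Break-even revenue = fixed costs × price ÷ CM = $6,315,200 × $204.24 ÷ $98.18 = $13,137,263.

$13,137,263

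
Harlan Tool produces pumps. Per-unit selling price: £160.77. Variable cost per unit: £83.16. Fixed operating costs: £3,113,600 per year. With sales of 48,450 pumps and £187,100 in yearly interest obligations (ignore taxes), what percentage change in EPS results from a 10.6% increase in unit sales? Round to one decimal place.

Total contribution margin = 48,450 × £77.61 = £3,760,204.50.
EBIT = £3,760,204.50 − £3,113,600 = £646,604.50.
Interest = £187,100.00, so EBIT − I = £459,504.50.
DCL = total CM / (EBIT − I) = £3,760,204.50 / £459,504.50 = 8.1832.
EPS therefore changes by 8.1832 × (+10.6%) = +86.7%.

+86.7%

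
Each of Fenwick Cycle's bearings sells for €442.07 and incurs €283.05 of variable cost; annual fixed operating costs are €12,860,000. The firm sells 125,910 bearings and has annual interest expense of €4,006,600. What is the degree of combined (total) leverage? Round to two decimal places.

6.34

Contribution at this volume is 125,910 × €159.02 = €20,022,208.20.
Operating income = contribution − fixed costs = €20,022,208.20 − €12,860,000 = €7,162,208.20. Interest = €4,006,600.00, so EBIT − I = €3,155,608.20.
Degree of total leverage = total CM / (EBIT − interest) = €20,022,208.20 / €3,155,608.20 = 6.3450.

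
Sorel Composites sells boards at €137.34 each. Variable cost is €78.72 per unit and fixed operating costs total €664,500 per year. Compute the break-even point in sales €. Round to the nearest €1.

€1,556,848

Contribution margin per unit = €137.34 − €78.72 = €58.62, a CM ratio of €58.62 ÷ €137.34 = 0.4268.
Break-even revenue = fixed costs × price ÷ CM = €664,500 × €137.34 ÷ €58.62 = €1,556,848.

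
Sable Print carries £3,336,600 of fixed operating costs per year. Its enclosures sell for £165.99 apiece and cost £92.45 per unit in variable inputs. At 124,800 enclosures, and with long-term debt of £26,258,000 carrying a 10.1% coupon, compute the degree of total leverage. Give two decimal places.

Contribution at this volume is 124,800 × £73.54 = £9,177,792.00.
Subtracting fixed costs: EBIT = £9,177,792.00 − £3,336,600 = £5,841,192.00. Interest = £2,652,058.00.
DOL = £9,177,792.00 ÷ £5,841,192.00 = 1.5712; DFL = £5,841,192.00 ÷ £3,189,134.00 = 1.8316.
Combined leverage = 1.5712 × 1.8316 = 2.8778.

2.88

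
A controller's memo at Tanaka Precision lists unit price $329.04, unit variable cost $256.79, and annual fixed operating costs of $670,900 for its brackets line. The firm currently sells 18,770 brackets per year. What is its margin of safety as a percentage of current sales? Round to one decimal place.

50.5%

Each unit contributes $329.04 − $256.79 = $72.25. Break-even units = $670,900 ÷ $72.25 = 9,285.81; break-even revenue = 9,285.81 × $329.04 = $3,055,403.96.
Current sales = 18,770 × $329.04 = $6,176,080.80.
Margin of safety = ($6,176,080.80 − $3,055,403.96) ÷ $6,176,080.80 = 50.5%.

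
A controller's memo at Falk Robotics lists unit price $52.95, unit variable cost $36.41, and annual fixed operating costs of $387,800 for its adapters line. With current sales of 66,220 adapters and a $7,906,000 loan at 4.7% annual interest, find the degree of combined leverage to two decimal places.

Contribution at this volume is 66,220 × $16.54 = $1,095,278.80.
Subtracting fixed costs: EBIT = $1,095,278.80 − $387,800 = $707,478.80. Interest = $371,582.00, so EBIT − I = $335,896.80.
DCL = contribution ÷ (EBIT − I) = $1,095,278.80 ÷ $335,896.80 = 3.2608.

3.26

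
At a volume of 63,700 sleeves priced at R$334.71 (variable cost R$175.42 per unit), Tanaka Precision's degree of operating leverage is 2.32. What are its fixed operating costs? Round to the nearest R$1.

R$5,773,164

Contribution at this volume is 63,700 × R$159.29 = R$10,146,773.00.
Since DOL = CM ÷ EBIT, EBIT = R$10,146,773.00 ÷ 2.32 = R$4,373,609.05.
And FC = contribution − EBIT = R$10,146,773.00 − R$4,373,609.05 = R$5,773,164.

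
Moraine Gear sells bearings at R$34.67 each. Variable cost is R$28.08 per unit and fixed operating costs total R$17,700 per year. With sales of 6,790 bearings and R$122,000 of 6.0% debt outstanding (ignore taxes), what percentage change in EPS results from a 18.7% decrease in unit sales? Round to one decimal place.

-42.4%

Contribution at this volume is 6,790 × R$6.59 = R$44,746.10.
Operating income = contribution − fixed costs = R$44,746.10 − R$17,700 = R$27,046.10.
After interest of R$7,320.00, pre-tax earnings = R$19,726.10.
DCL = total CM / (EBIT − I) = R$44,746.10 / R$19,726.10 = 2.2684.
EPS therefore changes by 2.2684 × (-18.7%) = -42.4%.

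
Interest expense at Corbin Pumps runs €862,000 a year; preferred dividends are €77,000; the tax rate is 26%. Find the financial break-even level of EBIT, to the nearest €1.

Grossing the preferred dividend up to pre-tax terms: €77,000 / (1 − 0.26) = €104,054.05.
EPS = 0 when EBIT covers interest plus the pre-tax preferred burden: €862,000 + €104,054.05 = €966,054.05.

€966,054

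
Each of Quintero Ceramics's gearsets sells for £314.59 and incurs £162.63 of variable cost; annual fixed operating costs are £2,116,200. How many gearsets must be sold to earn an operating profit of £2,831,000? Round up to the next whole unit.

Contribution margin per unit = £314.59 − £162.63 = £151.96.
Need Q such that Q × £151.96 − £2,116,200 = £2,831,000, i.e. Q = £4,947,200 / £151.96 = 32,555.94 → 32,556.

32,556 gearsets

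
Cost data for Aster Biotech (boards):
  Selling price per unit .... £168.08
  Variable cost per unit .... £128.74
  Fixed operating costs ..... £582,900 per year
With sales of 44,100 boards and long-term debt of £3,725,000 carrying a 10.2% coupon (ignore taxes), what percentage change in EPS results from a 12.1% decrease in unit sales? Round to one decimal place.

-27.2%

Contribution at this volume is 44,100 × £39.34 = £1,734,894.00.
Subtracting fixed costs: EBIT = £1,734,894.00 − £582,900 = £1,151,994.00.
After interest of £379,950.00, pre-tax earnings = £772,044.00.
DCL = total CM / (EBIT − I) = £1,734,894.00 / £772,044.00 = 2.2471.
EPS therefore changes by 2.2471 × (-12.1%) = -27.2%.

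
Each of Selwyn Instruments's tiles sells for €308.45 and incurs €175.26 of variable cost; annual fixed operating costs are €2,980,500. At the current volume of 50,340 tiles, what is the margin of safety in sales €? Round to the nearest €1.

€8,624,939

Contribution margin per unit = €308.45 − €175.26 = €133.19. Break-even units = €2,980,500 ÷ €133.19 = 22,377.81; break-even revenue = 22,377.81 × €308.45 = €6,902,434.30.
Current sales = 50,340 × €308.45 = €15,527,373.00.
Margin of safety = €15,527,373.00 − €6,902,434.30 = €8,624,939.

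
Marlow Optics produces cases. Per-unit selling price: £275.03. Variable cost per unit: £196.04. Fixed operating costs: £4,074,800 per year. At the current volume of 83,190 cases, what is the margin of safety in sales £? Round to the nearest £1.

Unit CM = price − variable cost = £275.03 − £196.04 = £78.99. Break-even units = £4,074,800 ÷ £78.99 = 51,586.28; break-even revenue = 51,586.28 × £275.03 = £14,187,773.69.
Current sales = 83,190 × £275.03 = £22,879,745.70.
Margin of safety = £22,879,745.70 − £14,187,773.69 = £8,691,972.

£8,691,972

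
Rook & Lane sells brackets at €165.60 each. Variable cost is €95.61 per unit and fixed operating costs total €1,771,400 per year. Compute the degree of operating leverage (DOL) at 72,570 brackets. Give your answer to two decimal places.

At 72,570 units, contribution = 72,570 × €69.99 = €5,079,174.30.
Subtracting fixed costs: EBIT = €5,079,174.30 − €1,771,400 = €3,307,774.30.
Degree of operating leverage = €5,079,174.30 / €3,307,774.30 = 1.5355.

1.54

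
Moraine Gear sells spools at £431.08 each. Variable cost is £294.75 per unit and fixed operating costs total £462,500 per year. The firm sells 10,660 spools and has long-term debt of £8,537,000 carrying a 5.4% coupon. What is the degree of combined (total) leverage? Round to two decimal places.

At 10,660 units, contribution = 10,660 × £136.33 = £1,453,277.80.
Subtracting fixed costs: EBIT = £1,453,277.80 − £462,500 = £990,777.80. Interest = £460,998.00, so EBIT − I = £529,779.80.
DCL = contribution ÷ (EBIT − I) = £1,453,277.80 ÷ £529,779.80 = 2.7432.

2.74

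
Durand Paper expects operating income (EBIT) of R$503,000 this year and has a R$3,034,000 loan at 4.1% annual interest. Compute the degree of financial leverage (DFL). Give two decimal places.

Interest = R$124,394.00.
DFL = EBIT ÷ (EBIT − I) = R$503,000 ÷ (R$503,000 − R$124,394.00) = R$503,000 ÷ R$378,606.00 = 1.3286.

1.33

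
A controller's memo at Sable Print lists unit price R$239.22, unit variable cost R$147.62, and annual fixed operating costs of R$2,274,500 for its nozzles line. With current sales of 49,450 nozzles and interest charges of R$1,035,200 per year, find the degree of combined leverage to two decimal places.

3.71

Total contribution margin = 49,450 × R$91.60 = R$4,529,620.00.
Operating income = contribution − fixed costs = R$4,529,620.00 − R$2,274,500 = R$2,255,120.00. Interest = R$1,035,200.00, so EBIT − I = R$1,219,920.00.
Degree of total leverage = total CM / (EBIT − interest) = R$4,529,620.00 / R$1,219,920.00 = 3.7130.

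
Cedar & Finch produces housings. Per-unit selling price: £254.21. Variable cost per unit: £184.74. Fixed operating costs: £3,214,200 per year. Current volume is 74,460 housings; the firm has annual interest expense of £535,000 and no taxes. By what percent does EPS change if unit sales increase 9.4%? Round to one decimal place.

+34.2%

Total contribution margin = 74,460 × £69.47 = £5,172,736.20.
Operating income = contribution − fixed costs = £5,172,736.20 − £3,214,200 = £1,958,536.20.
Interest = £535,000.00, so EBIT − I = £1,423,536.20.
Degree of combined leverage = contribution ÷ (EBIT − I) = £5,172,736.20 ÷ £1,423,536.20 = 3.6337.
%ΔEPS = DCL × %ΔSales = 3.6337 × +9.4% = +34.2%.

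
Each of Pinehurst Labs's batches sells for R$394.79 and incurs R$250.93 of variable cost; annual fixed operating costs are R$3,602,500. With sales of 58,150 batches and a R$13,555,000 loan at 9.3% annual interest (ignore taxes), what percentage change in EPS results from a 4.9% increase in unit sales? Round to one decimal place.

+11.7%

Contribution at this volume is 58,150 × R$143.86 = R$8,365,459.00.
EBIT = R$8,365,459.00 − R$3,602,500 = R$4,762,959.00.
Interest = R$1,260,615.00, so EBIT − I = R$3,502,344.00.
Degree of combined leverage = contribution ÷ (EBIT − I) = R$8,365,459.00 ÷ R$3,502,344.00 = 2.3885.
EPS therefore changes by 2.3885 × (+4.9%) = +11.7%.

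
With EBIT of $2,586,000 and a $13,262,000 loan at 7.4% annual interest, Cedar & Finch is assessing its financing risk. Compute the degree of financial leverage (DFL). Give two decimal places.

1.61

Interest = $981,388.00.
DFL = EBIT ÷ (EBIT − I) = $2,586,000 ÷ ($2,586,000 − $981,388.00) = $2,586,000 ÷ $1,604,612.00 = 1.6116.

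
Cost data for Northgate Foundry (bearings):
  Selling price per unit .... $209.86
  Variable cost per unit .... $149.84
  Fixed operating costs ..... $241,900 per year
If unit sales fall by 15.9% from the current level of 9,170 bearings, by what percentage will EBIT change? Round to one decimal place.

-28.4%

Contribution at this volume is 9,170 × $60.02 = $550,383.40.
EBIT = $550,383.40 − $241,900 = $308,483.40.
DOL = contribution ÷ EBIT = $550,383.40 ÷ $308,483.40 = 1.7842.
%ΔEBIT = DOL × %ΔSales = 1.7842 × -15.9% = -28.4%.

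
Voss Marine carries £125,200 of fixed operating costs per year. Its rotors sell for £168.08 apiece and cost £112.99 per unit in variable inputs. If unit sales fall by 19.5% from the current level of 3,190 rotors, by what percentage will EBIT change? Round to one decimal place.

-67.8%

At 3,190 units, contribution = 3,190 × £55.09 = £175,737.10.
EBIT = £175,737.10 − £125,200 = £50,537.10.
DOL = contribution ÷ EBIT = £175,737.10 ÷ £50,537.10 = 3.4774.
So EBIT moves 3.4774 × (-19.5%) = -67.8%.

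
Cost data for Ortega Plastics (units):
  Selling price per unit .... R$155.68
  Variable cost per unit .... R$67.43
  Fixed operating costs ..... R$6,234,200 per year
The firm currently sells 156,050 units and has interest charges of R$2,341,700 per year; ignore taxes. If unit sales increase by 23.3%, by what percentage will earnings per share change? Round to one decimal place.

At 156,050 units, contribution = 156,050 × R$88.25 = R$13,771,412.50.
Subtracting fixed costs: EBIT = R$13,771,412.50 − R$6,234,200 = R$7,537,212.50.
After interest of R$2,341,700.00, pre-tax earnings = R$5,195,512.50.
Degree of combined leverage = contribution ÷ (EBIT − I) = R$13,771,412.50 ÷ R$5,195,512.50 = 2.6506.
%ΔEPS = DCL × %ΔSales = 2.6506 × +23.3% = +61.8%.

+61.8%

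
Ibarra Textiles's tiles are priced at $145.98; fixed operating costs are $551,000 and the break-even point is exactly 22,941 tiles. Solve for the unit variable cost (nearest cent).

$121.96

At break-even, FC = Q × (P − VC), so P − VC = $551,000 ÷ 22,941 = $24.0181.
Hence VC = price − CM = $145.98 − $24.0181 = $121.96.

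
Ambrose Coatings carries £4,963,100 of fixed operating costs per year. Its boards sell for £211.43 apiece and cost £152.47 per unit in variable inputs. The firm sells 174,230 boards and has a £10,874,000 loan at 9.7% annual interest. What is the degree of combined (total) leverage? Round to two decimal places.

Contribution at this volume is 174,230 × £58.96 = £10,272,600.80.
Operating income = contribution − fixed costs = £10,272,600.80 − £4,963,100 = £5,309,500.80. Interest = £1,054,778.00, so EBIT − I = £4,254,722.80.
Degree of total leverage = total CM / (EBIT − interest) = £10,272,600.80 / £4,254,722.80 = 2.4144.

2.41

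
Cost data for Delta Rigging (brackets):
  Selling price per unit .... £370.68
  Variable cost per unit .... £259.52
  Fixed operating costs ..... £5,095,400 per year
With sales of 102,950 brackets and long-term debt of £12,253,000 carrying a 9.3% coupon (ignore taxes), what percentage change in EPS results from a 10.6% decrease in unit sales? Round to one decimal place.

-23.3%

Contribution at this volume is 102,950 × £111.16 = £11,443,922.00.
EBIT = £11,443,922.00 − £5,095,400 = £6,348,522.00.
After interest of £1,139,529.00, pre-tax earnings = £5,208,993.00.
Degree of combined leverage = contribution ÷ (EBIT − I) = £11,443,922.00 ÷ £5,208,993.00 = 2.1970.
%ΔEPS = DCL × %ΔSales = 2.1970 × -10.6% = -23.3%.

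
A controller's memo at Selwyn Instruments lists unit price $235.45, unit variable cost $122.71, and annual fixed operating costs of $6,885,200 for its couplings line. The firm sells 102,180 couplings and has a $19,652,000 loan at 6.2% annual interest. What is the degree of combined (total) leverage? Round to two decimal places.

3.37

Contribution at this volume is 102,180 × $112.74 = $11,519,773.20.
EBIT = $11,519,773.20 − $6,885,200 = $4,634,573.20. Interest = $1,218,424.00.
DOL = $11,519,773.20 ÷ $4,634,573.20 = 2.4856; DFL = $4,634,573.20 ÷ $3,416,149.20 = 1.3567.
DCL = DOL × DFL = 2.4856 × 1.3567 = 3.3722.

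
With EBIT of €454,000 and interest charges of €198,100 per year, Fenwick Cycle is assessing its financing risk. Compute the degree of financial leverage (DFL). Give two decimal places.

1.77

Annual interest charges come to €198,100.00.
Degree of financial leverage = EBIT / (EBIT − interest) = €454,000 / €255,900.00 = 1.7741.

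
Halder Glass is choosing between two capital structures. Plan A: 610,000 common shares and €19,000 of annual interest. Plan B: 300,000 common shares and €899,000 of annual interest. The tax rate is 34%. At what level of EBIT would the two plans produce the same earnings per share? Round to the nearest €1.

€1,750,613

At indifference, (EBIT − 19,000)(1 − t)/610,000 = (EBIT − 899,000)(1 − t)/300,000.
Cancelling (1 − t) and cross-multiplying: 300,000·(EBIT − 19,000) = 610,000·(EBIT − 899,000).
Solving, EBIT = (899,000·610,000 − 19,000·300,000) / (610,000 − 300,000) = 542,690,000,000 / 310,000 = 1,750,612.90.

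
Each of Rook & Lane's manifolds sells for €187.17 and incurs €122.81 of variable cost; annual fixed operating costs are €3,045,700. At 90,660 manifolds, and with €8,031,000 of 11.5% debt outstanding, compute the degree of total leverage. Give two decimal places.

Total contribution margin = 90,660 × €64.36 = €5,834,877.60.
Operating income = contribution − fixed costs = €5,834,877.60 − €3,045,700 = €2,789,177.60. Interest = €923,565.00, so EBIT − I = €1,865,612.60.
Degree of total leverage = total CM / (EBIT − interest) = €5,834,877.60 / €1,865,612.60 = 3.1276.

3.13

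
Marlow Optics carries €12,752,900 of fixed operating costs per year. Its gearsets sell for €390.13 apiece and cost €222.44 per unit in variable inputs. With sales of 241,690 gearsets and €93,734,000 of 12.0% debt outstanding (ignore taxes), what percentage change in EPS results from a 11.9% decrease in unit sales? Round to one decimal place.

Total contribution margin = 241,690 × €167.69 = €40,528,996.10.
EBIT = €40,528,996.10 − €12,752,900 = €27,776,096.10.
Interest = €11,248,080.00, so EBIT − I = €16,528,016.10.
Degree of combined leverage = contribution ÷ (EBIT − I) = €40,528,996.10 ÷ €16,528,016.10 = 2.4521.
EPS therefore changes by 2.4521 × (-11.9%) = -29.2%.

-29.2%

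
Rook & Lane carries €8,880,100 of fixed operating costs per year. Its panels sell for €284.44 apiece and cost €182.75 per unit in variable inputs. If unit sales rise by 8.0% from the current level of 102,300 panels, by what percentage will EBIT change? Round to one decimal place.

Contribution at this volume is 102,300 × €101.69 = €10,402,887.00.
Operating income = contribution − fixed costs = €10,402,887.00 − €8,880,100 = €1,522,787.00.
Degree of operating leverage = €10,402,887.00 / €1,522,787.00 = 6.8315.
%ΔEBIT = DOL × %ΔSales = 6.8315 × +8.0% = +54.7%.

+54.7%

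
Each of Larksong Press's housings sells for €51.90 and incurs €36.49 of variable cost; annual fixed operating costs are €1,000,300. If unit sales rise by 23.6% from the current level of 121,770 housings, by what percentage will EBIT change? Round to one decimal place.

Contribution at this volume is 121,770 × €15.41 = €1,876,475.70.
EBIT = €1,876,475.70 − €1,000,300 = €876,175.70.
Degree of operating leverage = €1,876,475.70 / €876,175.70 = 2.1417.
Operating income changes by 2.1417 × +23.6% = +50.5%.

+50.5%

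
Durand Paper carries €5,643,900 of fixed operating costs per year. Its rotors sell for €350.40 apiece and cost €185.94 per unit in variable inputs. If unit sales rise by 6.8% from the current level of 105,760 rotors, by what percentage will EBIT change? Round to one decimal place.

Total contribution margin = 105,760 × €164.46 = €17,393,289.60.
Subtracting fixed costs: EBIT = €17,393,289.60 − €5,643,900 = €11,749,389.60.
So DOL = total CM / EBIT = €17,393,289.60 / €11,749,389.60 = 1.4804.
So EBIT moves 1.4804 × (+6.8%) = +10.1%.

+10.1%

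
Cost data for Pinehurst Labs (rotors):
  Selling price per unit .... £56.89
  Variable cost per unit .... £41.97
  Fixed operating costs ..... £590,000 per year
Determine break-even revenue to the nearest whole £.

Contribution margin per unit = £56.89 − £41.97 = £14.92, a CM ratio of £14.92 ÷ £56.89 = 0.2623.
Break-even sales = FC ÷ CM ratio = £590,000 × £56.89 / £14.92 = £2,249,672.

£2,249,672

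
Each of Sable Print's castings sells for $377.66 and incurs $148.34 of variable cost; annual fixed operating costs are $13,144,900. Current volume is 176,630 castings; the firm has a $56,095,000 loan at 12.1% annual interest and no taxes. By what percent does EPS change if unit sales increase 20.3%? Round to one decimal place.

+40.0%

At 176,630 units, contribution = 176,630 × $229.32 = $40,504,791.60.
EBIT = $40,504,791.60 − $13,144,900 = $27,359,891.60.
Interest = $6,787,495.00, so EBIT − I = $20,572,396.60.
Degree of combined leverage = contribution ÷ (EBIT − I) = $40,504,791.60 ÷ $20,572,396.60 = 1.9689.
%ΔEPS = DCL × %ΔSales = 1.9689 × +20.3% = +40.0%.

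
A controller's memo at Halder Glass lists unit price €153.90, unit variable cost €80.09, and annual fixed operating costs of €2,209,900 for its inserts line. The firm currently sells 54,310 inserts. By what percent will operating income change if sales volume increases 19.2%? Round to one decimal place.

Contribution at this volume is 54,310 × €73.81 = €4,008,621.10.
EBIT = €4,008,621.10 − €2,209,900 = €1,798,721.10.
Degree of operating leverage = €4,008,621.10 / €1,798,721.10 = 2.2286.
So EBIT moves 2.2286 × (+19.2%) = +42.8%.

+42.8%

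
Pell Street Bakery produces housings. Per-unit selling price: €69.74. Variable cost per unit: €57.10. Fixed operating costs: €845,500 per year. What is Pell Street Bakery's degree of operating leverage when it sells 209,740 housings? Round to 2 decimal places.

1.47

At 209,740 units, contribution = 209,740 × €12.64 = €2,651,113.60.
Subtracting fixed costs: EBIT = €2,651,113.60 − €845,500 = €1,805,613.60.
So DOL = total CM / EBIT = €2,651,113.60 / €1,805,613.60 = 1.4683.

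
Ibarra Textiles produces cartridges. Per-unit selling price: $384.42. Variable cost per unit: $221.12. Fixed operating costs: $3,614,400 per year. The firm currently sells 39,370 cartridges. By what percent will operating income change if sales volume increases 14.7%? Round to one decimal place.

+33.6%

Contribution at this volume is 39,370 × $163.30 = $6,429,121.00.
Subtracting fixed costs: EBIT = $6,429,121.00 − $3,614,400 = $2,814,721.00.
So DOL = total CM / EBIT = $6,429,121.00 / $2,814,721.00 = 2.2841.
%ΔEBIT = DOL × %ΔSales = 2.2841 × +14.7% = +33.6%.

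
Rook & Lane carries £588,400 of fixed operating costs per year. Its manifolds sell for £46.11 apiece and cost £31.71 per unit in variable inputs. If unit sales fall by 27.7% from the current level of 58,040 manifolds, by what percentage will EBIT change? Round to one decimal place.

At 58,040 units, contribution = 58,040 × £14.40 = £835,776.00.
EBIT = £835,776.00 − £588,400 = £247,376.00.
So DOL = total CM / EBIT = £835,776.00 / £247,376.00 = 3.3786.
So EBIT moves 3.3786 × (-27.7%) = -93.6%.

-93.6%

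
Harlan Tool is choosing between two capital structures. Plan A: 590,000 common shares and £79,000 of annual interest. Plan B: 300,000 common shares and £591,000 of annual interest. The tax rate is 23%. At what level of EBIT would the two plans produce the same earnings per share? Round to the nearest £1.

At indifference, (EBIT − 79,000)(1 − t)/590,000 = (EBIT − 591,000)(1 − t)/300,000.
The (1 − t) factor cancels: (EBIT − 79,000) × 300,000 = (EBIT − 591,000) × 590,000.
Solving, EBIT = (591,000·590,000 − 79,000·300,000) / (590,000 − 300,000) = 324,990,000,000 / 290,000 = 1,120,655.17.

£1,120,655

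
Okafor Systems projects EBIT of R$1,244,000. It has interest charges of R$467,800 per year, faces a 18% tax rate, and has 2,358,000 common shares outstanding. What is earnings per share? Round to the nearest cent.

R$0.27

Pre-tax income = R$1,244,000 − R$467,800.00 = R$776,200.00.
After tax at 18%: net income = R$776,200.00 × 0.82 = R$636,484.00.
Per share: R$636,484.00 / 2,358,000 shares = R$0.27.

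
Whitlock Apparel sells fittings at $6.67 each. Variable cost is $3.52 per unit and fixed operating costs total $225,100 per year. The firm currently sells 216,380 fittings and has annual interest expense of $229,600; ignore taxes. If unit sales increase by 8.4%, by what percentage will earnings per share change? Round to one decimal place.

At 216,380 units, contribution = 216,380 × $3.15 = $681,597.00.
Subtracting fixed costs: EBIT = $681,597.00 − $225,100 = $456,497.00.
After interest of $229,600.00, pre-tax earnings = $226,897.00.
DCL = total CM / (EBIT − I) = $681,597.00 / $226,897.00 = 3.0040.
EPS therefore changes by 3.0040 × (+8.4%) = +25.2%.

+25.2%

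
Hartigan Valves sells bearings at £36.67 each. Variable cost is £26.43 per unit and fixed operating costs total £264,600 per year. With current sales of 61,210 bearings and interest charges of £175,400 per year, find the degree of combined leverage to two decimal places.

3.36

At 61,210 units, contribution = 61,210 × £10.24 = £626,790.40.
EBIT = £626,790.40 − £264,600 = £362,190.40. Interest = £175,400.00, so EBIT − I = £186,790.40.
DCL = contribution ÷ (EBIT − I) = £626,790.40 ÷ £186,790.40 = 3.3556.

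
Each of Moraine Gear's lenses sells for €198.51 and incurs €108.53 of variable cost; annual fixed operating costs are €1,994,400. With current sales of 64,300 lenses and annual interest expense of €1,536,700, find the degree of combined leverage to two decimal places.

2.57

At 64,300 units, contribution = 64,300 × €89.98 = €5,785,714.00.
Subtracting fixed costs: EBIT = €5,785,714.00 − €1,994,400 = €3,791,314.00. Interest = €1,536,700.00.
DOL = €5,785,714.00 ÷ €3,791,314.00 = 1.5260; DFL = €3,791,314.00 ÷ €2,254,614.00 = 1.6816.
DCL = DOL × DFL = 1.5260 × 1.6816 = 2.5661.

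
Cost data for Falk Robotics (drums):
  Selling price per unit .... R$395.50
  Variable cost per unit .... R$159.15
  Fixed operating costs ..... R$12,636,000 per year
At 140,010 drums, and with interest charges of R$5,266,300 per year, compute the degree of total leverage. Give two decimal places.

Total contribution margin = 140,010 × R$236.35 = R$33,091,363.50.
Operating income = contribution − fixed costs = R$33,091,363.50 − R$12,636,000 = R$20,455,363.50. Interest = R$5,266,300.00, so EBIT − I = R$15,189,063.50.
Degree of total leverage = total CM / (EBIT − interest) = R$33,091,363.50 / R$15,189,063.50 = 2.1786.

2.18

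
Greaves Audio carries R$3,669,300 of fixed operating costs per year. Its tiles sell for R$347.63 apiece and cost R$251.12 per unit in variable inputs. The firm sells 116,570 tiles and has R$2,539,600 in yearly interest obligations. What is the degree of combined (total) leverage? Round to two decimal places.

2.23

Total contribution margin = 116,570 × R$96.51 = R$11,250,170.70.
Subtracting fixed costs: EBIT = R$11,250,170.70 − R$3,669,300 = R$7,580,870.70. Interest = R$2,539,600.00, so EBIT − I = R$5,041,270.70.
Degree of total leverage = total CM / (EBIT − interest) = R$11,250,170.70 / R$5,041,270.70 = 2.2316.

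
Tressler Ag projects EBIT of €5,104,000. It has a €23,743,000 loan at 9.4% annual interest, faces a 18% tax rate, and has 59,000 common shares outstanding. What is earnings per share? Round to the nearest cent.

Pre-tax income = €5,104,000 − €2,231,842.00 = €2,872,158.00.
After tax at 18%: net income = €2,872,158.00 × 0.82 = €2,355,169.56.
EPS = €2,355,169.56 ÷ 59,000 = €39.92.

€39.92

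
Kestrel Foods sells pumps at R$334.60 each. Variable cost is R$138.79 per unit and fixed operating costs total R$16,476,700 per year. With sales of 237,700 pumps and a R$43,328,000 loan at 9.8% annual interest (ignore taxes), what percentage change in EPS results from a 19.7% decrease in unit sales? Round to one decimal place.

At 237,700 units, contribution = 237,700 × R$195.81 = R$46,544,037.00.
Subtracting fixed costs: EBIT = R$46,544,037.00 − R$16,476,700 = R$30,067,337.00.
After interest of R$4,246,144.00, pre-tax earnings = R$25,821,193.00.
Degree of combined leverage = contribution ÷ (EBIT − I) = R$46,544,037.00 ÷ R$25,821,193.00 = 1.8026.
EPS therefore changes by 1.8026 × (-19.7%) = -35.5%.

-35.5%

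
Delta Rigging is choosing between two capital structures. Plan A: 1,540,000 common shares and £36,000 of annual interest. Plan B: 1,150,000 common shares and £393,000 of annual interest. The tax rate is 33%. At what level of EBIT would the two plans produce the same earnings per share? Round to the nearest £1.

Set EPS_A = EPS_B: (EBIT − £36,000)(1 − 0.33) ÷ 1,540,000 = (EBIT − £393,000)(1 − 0.33) ÷ 1,150,000.
Cancelling (1 − t) and cross-multiplying: 1,150,000·(EBIT − 36,000) = 1,540,000·(EBIT − 393,000).
EBIT × (1,540,000 − 1,150,000) = 393,000 × 1,540,000 − 36,000 × 1,150,000 = 563,820,000,000, so EBIT = 563,820,000,000 ÷ 390,000 = 1,445,692.31.

£1,445,692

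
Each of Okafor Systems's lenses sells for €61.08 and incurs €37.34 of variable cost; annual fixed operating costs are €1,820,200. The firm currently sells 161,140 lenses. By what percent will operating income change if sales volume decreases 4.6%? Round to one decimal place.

-8.8%

Contribution at this volume is 161,140 × €23.74 = €3,825,463.60.
EBIT = €3,825,463.60 − €1,820,200 = €2,005,263.60.
So DOL = total CM / EBIT = €3,825,463.60 / €2,005,263.60 = 1.9077.
%ΔEBIT = DOL × %ΔSales = 1.9077 × -4.6% = -8.8%.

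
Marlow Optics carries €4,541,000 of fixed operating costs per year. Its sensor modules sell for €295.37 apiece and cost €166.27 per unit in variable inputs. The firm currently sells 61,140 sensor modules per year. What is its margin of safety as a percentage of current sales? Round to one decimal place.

Contribution margin per unit = €295.37 − €166.27 = €129.10. Break-even units = €4,541,000 ÷ €129.10 = 35,174.28; break-even revenue = 35,174.28 × €295.37 = €10,389,428.12.
Current sales = 61,140 × €295.37 = €18,058,921.80.
Margin of safety = (€18,058,921.80 − €10,389,428.12) ÷ €18,058,921.80 = 42.5%.

42.5%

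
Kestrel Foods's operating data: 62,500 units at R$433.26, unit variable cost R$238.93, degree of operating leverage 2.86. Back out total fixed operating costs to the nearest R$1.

At 62,500 units, contribution = 62,500 × R$194.33 = R$12,145,625.00.
DOL = contribution / EBIT, so EBIT = R$12,145,625.00 / 2.86 = R$4,246,722.03.
And FC = contribution − EBIT = R$12,145,625.00 − R$4,246,722.03 = R$7,898,903.

R$7,898,903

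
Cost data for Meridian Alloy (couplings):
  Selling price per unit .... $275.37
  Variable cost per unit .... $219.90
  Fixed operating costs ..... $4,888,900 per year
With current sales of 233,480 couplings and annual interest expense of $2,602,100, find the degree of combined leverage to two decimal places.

Contribution at this volume is 233,480 × $55.47 = $12,951,135.60.
Operating income = contribution − fixed costs = $12,951,135.60 − $4,888,900 = $8,062,235.60. Interest = $2,602,100.00.
DOL = $12,951,135.60 ÷ $8,062,235.60 = 1.6064; DFL = $8,062,235.60 ÷ $5,460,135.60 = 1.4766.
Combined leverage = 1.6064 × 1.4766 = 2.3720.

2.37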